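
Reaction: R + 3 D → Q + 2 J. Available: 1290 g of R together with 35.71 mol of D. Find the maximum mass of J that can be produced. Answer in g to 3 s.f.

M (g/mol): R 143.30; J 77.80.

1400 g

n(R) = 1290 / 143.30 = 9.002 mol
n(D) = 35.71 mol
n/ν for R = 9.002/1 = 9.002
n/ν for D = 35.71/3 = 11.90
Smallest n/ν is R → limiting reagent.
n(J) = (2/1) × 9.002 = 18.00 mol
mass = 18.00 × 77.80 = 1400 g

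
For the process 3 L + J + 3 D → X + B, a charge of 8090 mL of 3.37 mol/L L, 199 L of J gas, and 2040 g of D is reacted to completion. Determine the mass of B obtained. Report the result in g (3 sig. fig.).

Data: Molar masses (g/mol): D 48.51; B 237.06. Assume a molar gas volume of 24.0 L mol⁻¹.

1970 g

n(L) = 3.37 × 8090/1000 = 27.26 mol
n(J) = 199.0 / 24.0 = 8.292 mol
n(D) = 2040 / 48.51 = 42.05 mol
n/ν → L: 9.087, J: 8.292, D: 14.02; J is limiting.
n(B) = (1/1) × 8.292 = 8.292 mol
mass = 8.292 × 237.06 = 1966 g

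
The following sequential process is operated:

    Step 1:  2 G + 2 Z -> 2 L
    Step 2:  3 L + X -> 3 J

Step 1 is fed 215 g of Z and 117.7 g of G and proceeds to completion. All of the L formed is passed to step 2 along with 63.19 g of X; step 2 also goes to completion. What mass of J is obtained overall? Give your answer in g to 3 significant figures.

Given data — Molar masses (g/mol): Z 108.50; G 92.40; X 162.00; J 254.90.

298 g

Step 1:
n(Z) = 215.0 / 108.50 = 1.982 mol
n(G) = 117.7 / 92.40 = 1.274 mol
n/ν for Z = 1.982/2 = 0.9910
n/ν for G = 1.274/2 = 0.6370
Smallest n/ν is G → limiting reagent.
n(L) produced = (2/2) × 1.274 = 1.274 mol
Step 2:
n(L) available = 1.274 mol
n(X) = 63.19 / 162.00 = 0.3901 mol
n/ν for L = 1.274/3 = 0.4247
n/ν for X = 0.3901/1 = 0.3901
Smallest n/ν is X → limiting reagent.
n(J) = (3/1) × 0.3901 = 1.170 mol
mass = 1.170 × 254.90 = 298.2 g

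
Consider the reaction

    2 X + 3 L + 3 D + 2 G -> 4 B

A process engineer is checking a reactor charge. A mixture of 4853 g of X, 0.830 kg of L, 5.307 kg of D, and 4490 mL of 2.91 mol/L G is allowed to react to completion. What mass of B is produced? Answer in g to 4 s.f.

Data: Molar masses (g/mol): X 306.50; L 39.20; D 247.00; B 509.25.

13310 g

n(X) = 4853 / 306.50 = 15.83 mol
n(L) = 0.8300×1000 / 39.20 = 21.17 mol
n(D) = 5.307×1000 / 247.00 = 21.49 mol
n(G) = 2.91 × 4490/1000 = 13.07 mol
n/ν → X: 7.915, L: 7.057, D: 7.163, G: 6.535; G is limiting.
n(B) = (4/2) × 13.07 = 26.14 mol
mass = 26.14 × 509.25 = 13310 g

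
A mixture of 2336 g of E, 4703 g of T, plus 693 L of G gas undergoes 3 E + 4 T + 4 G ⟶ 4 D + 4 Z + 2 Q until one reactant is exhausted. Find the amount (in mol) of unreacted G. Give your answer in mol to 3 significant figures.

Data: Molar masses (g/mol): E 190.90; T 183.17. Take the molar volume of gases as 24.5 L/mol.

n(E) = 2336 / 190.90 = 12.24 mol
n(T) = 4703 / 183.17 = 25.68 mol
n(G) = 693.0 / 24.5 = 28.29 mol
n/ν for E = 12.24/3 = 4.080
n/ν for T = 25.68/4 = 6.420
n/ν for G = 28.29/4 = 7.073
Smallest n/ν is E → limiting reagent.
G consumed = (4/3) × 12.24 = 16.32 mol
G remaining = 28.29 − 16.32 = 11.97 mol

12.0 mol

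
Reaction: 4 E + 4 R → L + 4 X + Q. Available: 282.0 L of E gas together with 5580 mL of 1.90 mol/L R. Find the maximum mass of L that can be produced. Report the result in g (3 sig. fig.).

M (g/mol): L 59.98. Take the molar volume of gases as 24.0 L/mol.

159 g

n(E) = 282.0 / 24.0 = 11.75 mol
n(R) = 1.90 × 5580/1000 = 10.60 mol
n/ν for E = 11.75/4 = 2.938
n/ν for R = 10.60/4 = 2.650
Smallest n/ν is R → limiting reagent.
n(L) = (1/4) × 10.60 = 2.650 mol
mass = 2.650 × 59.98 = 158.9 g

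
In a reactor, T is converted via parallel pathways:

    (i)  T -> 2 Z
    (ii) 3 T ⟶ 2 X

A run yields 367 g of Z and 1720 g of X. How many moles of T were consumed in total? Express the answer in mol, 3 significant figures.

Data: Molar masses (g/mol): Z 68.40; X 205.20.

n(Z) = 367 / 68.40 = 5.365 mol
n(X) = 1720 / 205.20 = 8.382 mol
n(T) via (i) = (1/2)×5.365 = 2.683 mol
n(T) via (ii) = (3/2)×8.382 = 12.57 mol
total n(T) = 2.683 + 12.57 = 15.25 mol

15.3 mol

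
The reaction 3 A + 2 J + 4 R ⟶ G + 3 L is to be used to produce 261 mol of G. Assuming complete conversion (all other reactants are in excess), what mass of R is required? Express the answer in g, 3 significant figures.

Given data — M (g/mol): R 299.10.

n(G) = 261.0 mol
n(R) = (4/1) × 261.0 = 1044 mol
mass = 1044 × 299.10 = 312300 g

312000 g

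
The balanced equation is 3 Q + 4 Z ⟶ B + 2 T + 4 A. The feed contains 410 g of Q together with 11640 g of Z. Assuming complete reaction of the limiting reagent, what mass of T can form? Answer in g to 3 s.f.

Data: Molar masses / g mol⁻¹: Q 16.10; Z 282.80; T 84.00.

n(Q) = 410.0 / 16.10 = 25.47 mol
n(Z) = 11640 / 282.80 = 41.16 mol
n/ν → Q: 8.490, Z: 10.29; Q is limiting.
n(T) = (2/3) × 25.47 = 16.98 mol
mass = 16.98 × 84.00 = 1426 g

1430 g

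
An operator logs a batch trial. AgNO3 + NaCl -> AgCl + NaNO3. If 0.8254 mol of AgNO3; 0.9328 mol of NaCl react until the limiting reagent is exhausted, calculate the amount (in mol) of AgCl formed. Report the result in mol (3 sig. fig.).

n(AgNO3) = 0.8254 mol
n(NaCl) = 0.9328 mol
n/ν for AgNO3 = 0.8254/1 = 0.8254
n/ν for NaCl = 0.9328/1 = 0.9328
Smallest n/ν is AgNO3 → limiting reagent.
n(AgCl) = (1/1) × 0.8254 = 0.8254 mol

0.825 mol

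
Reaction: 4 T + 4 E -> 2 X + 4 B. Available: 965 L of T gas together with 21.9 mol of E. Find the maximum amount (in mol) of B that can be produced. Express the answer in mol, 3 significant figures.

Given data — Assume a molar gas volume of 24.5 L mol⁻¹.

21.9 mol

n(T) = 965.0 / 24.5 = 39.39 mol
n(E) = 21.90 mol
n/ν for T = 39.39/4 = 9.848
n/ν for E = 21.90/4 = 5.475
Smallest n/ν is E → limiting reagent.
n(B) = (4/4) × 21.90 = 21.90 mol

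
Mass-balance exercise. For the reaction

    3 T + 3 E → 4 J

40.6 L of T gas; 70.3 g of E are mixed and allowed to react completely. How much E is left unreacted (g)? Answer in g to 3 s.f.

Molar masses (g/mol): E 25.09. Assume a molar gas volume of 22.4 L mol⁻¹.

24.8 g

n(T) = 40.60 / 22.4 = 1.813 mol
n(E) = 70.30 / 25.09 = 2.802 mol
n/ν for T = 1.813/3 = 0.6043
n/ν for E = 2.802/3 = 0.9340
Smallest n/ν is T → limiting reagent.
E consumed = (3/3) × 1.813 = 1.813 mol
E remaining = 2.802 − 1.813 = 0.9890 mol
mass = 0.9890 × 25.09 = 24.81 g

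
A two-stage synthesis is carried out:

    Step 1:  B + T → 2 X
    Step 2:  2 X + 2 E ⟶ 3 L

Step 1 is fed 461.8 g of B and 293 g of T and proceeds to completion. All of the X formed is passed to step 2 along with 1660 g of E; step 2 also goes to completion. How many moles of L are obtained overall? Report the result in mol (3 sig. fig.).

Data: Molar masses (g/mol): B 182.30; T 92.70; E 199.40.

Step 1:
n(B) = 461.8 / 182.30 = 2.533 mol
n(T) = 293.0 / 92.70 = 3.161 mol
n/ν for B = 2.533/1 = 2.533
n/ν for T = 3.161/1 = 3.161
Smallest n/ν is B → limiting reagent.
n(X) produced = (2/1) × 2.533 = 5.066 mol
Step 2:
n(X) available = 5.066 mol
n(E) = 1660 / 199.40 = 8.325 mol
n/ν for X = 5.066/2 = 2.533
n/ν for E = 8.325/2 = 4.163
Smallest n/ν is X → limiting reagent.
n(L) = (3/2) × 5.066 = 7.599 mol

7.60 mol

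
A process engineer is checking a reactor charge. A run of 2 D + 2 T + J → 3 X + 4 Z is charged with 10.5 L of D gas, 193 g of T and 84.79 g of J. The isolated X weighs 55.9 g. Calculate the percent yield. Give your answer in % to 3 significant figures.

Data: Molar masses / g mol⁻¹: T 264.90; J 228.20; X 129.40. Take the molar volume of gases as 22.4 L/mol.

n(D) = 10.50 / 22.4 = 0.4688 mol
n(T) = 193.0 / 264.90 = 0.7286 mol
n(J) = 84.79 / 228.20 = 0.3716 mol
n/ν for D = 0.4688/2 = 0.2344
n/ν for T = 0.7286/2 = 0.3643
n/ν for J = 0.3716/1 = 0.3716
Smallest n/ν is D → limiting reagent.
theoretical n(X) = (3/2) × 0.4688 = 0.7032 mol → 90.99 g
% yield = 55.9 / 90.99 × 100 = 61.44 %

61.4 %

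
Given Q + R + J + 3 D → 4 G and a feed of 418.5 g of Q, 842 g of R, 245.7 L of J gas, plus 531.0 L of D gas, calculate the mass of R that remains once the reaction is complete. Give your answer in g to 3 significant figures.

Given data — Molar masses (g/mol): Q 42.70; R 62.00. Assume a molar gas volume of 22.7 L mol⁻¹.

n(Q) = 418.5 / 42.70 = 9.801 mol
n(R) = 842.0 / 62.00 = 13.58 mol
n(J) = 245.7 / 22.7 = 10.82 mol
n(D) = 531.0 / 22.7 = 23.39 mol
n/ν for Q = 9.801/1 = 9.801
n/ν for R = 13.58/1 = 13.58
n/ν for J = 10.82/1 = 10.82
n/ν for D = 23.39/3 = 7.797
Smallest n/ν is D → limiting reagent.
R consumed = (1/3) × 23.39 = 7.797 mol
R remaining = 13.58 − 7.797 = 5.783 mol
mass = 5.783 × 62.00 = 358.5 g

359 g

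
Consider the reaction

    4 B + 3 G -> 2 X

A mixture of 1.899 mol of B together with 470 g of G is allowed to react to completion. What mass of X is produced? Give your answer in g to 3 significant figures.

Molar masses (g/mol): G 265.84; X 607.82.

577 g

n(B) = 1.899 mol
n(G) = 470.0 / 265.84 = 1.768 mol
n/ν → B: 0.4748, G: 0.5893; B is limiting.
n(X) = (2/4) × 1.899 = 0.9495 mol
mass = 0.9495 × 607.82 = 577.1 g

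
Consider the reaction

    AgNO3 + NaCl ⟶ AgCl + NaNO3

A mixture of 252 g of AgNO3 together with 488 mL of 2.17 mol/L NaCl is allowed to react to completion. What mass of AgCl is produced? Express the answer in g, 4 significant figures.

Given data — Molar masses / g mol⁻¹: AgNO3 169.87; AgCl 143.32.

151.8 g

n(AgNO3) = 252.0 / 169.87 = 1.483 mol
n(NaCl) = 2.17 × 488.0/1000 = 1.059 mol
n/ν for AgNO3 = 1.483/1 = 1.483
n/ν for NaCl = 1.059/1 = 1.059
Smallest n/ν is NaCl → limiting reagent.
n(AgCl) = (1/1) × 1.059 = 1.059 mol
mass = 1.059 × 143.32 = 151.8 g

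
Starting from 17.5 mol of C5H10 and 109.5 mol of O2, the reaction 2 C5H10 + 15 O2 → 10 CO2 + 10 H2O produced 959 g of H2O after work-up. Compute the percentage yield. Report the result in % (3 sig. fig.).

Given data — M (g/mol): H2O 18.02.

72.9 %

n(C5H10) = 17.50 mol
n(O2) = 109.5 mol
n/ν for C5H10 = 17.50/2 = 8.750
n/ν for O2 = 109.5/15 = 7.300
Smallest n/ν is O2 → limiting reagent.
theoretical n(H2O) = (10/15) × 109.5 = 73.00 mol → 1315 g
% yield = 959 / 1315 × 100 = 72.93 %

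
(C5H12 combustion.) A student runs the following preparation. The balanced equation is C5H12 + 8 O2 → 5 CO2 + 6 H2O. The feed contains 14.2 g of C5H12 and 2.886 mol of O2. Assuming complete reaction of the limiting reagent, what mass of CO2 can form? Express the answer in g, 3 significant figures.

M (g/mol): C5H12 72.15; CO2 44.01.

43.3 g

n(C5H12) = 14.20 / 72.15 = 0.1968 mol
n(O2) = 2.886 mol
n/ν for C5H12 = 0.1968/1 = 0.1968
n/ν for O2 = 2.886/8 = 0.3608
Smallest n/ν is C5H12 → limiting reagent.
n(CO2) = (5/1) × 0.1968 = 0.9840 mol
mass = 0.9840 × 44.01 = 43.31 g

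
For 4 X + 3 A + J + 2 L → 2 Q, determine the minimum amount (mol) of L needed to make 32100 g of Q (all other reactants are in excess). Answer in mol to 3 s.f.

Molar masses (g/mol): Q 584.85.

54.9 mol

n(Q) = 32100 / 584.85 = 54.89 mol
n(L) = (2/2) × 54.89 = 54.89 mol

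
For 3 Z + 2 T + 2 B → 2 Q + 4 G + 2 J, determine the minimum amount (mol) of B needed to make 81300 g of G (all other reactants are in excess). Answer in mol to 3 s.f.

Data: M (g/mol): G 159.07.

256 mol

n(G) = 81300 / 159.07 = 511.1 mol
n(B) = (2/4) × 511.1 = 255.6 mol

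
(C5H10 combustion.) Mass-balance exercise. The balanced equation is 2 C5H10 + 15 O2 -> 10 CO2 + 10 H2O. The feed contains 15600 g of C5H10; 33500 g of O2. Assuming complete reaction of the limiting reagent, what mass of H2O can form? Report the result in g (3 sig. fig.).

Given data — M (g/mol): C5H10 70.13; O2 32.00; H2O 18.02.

12600 g

n(C5H10) = 15600 / 70.13 = 222.4 mol
n(O2) = 33500 / 32.00 = 1047 mol
n/ν for C5H10 = 222.4/2 = 111.2
n/ν for O2 = 1047/15 = 69.80
Smallest n/ν is O2 → limiting reagent.
n(H2O) = (10/15) × 1047 = 698.0 mol
mass = 698.0 × 18.02 = 12580 g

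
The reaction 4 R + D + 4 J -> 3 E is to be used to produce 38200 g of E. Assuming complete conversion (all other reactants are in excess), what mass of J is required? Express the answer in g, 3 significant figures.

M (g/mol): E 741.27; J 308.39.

n(E) = 38200 / 741.27 = 51.53 mol
n(J) = (4/3) × 51.53 = 68.71 mol
mass = 68.71 × 308.39 = 21190 g

21200 g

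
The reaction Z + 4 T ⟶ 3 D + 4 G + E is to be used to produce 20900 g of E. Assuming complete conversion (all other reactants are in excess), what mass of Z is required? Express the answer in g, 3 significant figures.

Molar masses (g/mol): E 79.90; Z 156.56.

n(E) = 20900 / 79.90 = 261.6 mol
n(Z) = (1/1) × 261.6 = 261.6 mol
mass = 261.6 × 156.56 = 40960 g

41000 g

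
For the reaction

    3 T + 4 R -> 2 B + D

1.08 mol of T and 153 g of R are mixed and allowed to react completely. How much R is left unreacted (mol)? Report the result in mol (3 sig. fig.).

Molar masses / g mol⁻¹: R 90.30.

0.254 mol

n(T) = 1.080 mol
n(R) = 153.0 / 90.30 = 1.694 mol
n/ν for T = 1.080/3 = 0.3600
n/ν for R = 1.694/4 = 0.4235
Smallest n/ν is T → limiting reagent.
R consumed = (4/3) × 1.080 = 1.440 mol
R remaining = 1.694 − 1.440 = 0.2540 mol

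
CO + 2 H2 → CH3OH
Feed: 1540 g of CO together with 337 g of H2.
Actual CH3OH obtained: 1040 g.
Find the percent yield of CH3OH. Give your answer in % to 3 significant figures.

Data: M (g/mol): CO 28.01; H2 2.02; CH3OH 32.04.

n(CO) = 1540 / 28.01 = 54.98 mol
n(H2) = 337.0 / 2.02 = 166.8 mol
n/ν → CO: 54.98, H2: 83.40; CO is limiting.
theoretical n(CH3OH) = (1/1) × 54.98 = 54.98 mol → 1762 g
% yield = 1040 / 1762 × 100 = 59.02 %

59.0 %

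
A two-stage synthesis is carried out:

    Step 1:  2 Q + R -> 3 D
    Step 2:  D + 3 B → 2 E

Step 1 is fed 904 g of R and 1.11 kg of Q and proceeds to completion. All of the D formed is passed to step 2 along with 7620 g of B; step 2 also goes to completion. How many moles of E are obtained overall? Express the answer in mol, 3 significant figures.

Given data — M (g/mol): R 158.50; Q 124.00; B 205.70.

24.7 mol

Step 1:
n(R) = 904.0 / 158.50 = 5.703 mol
n(Q) = 1.110×1000 / 124.00 = 8.952 mol
n/ν for R = 5.703/1 = 5.703
n/ν for Q = 8.952/2 = 4.476
Smallest n/ν is Q → limiting reagent.
n(D) produced = (3/2) × 8.952 = 13.43 mol
Step 2:
n(D) available = 13.43 mol
n(B) = 7620 / 205.70 = 37.04 mol
n/ν for D = 13.43/1 = 13.43
n/ν for B = 37.04/3 = 12.35
Smallest n/ν is B → limiting reagent.
n(E) = (2/3) × 37.04 = 24.69 mol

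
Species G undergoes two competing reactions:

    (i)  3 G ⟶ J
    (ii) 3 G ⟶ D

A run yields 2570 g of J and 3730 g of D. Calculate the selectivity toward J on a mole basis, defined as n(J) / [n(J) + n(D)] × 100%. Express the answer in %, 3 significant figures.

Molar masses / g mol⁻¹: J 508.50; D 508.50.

40.8 %

n(J) = 2570 / 508.50 = 5.054 mol
n(D) = 3730 / 508.50 = 7.335 mol
selectivity = 5.054/(5.054+7.335) × 100 = 40.79 %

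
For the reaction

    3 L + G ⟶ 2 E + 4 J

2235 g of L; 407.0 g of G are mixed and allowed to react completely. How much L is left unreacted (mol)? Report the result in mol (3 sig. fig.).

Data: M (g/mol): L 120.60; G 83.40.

3.89 mol

n(L) = 2235 / 120.60 = 18.53 mol
n(G) = 407.0 / 83.40 = 4.880 mol
n/ν for L = 18.53/3 = 6.177
n/ν for G = 4.880/1 = 4.880
Smallest n/ν is G → limiting reagent.
L consumed = (3/1) × 4.880 = 14.64 mol
L remaining = 18.53 − 14.64 = 3.890 mol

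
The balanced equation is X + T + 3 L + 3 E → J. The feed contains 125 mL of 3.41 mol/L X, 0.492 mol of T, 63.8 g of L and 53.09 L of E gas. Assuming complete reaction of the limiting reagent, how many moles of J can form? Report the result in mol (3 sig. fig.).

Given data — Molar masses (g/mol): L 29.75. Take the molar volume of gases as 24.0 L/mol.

n(X) = 3.41 × 125.0/1000 = 0.4263 mol
n(T) = 0.4920 mol
n(L) = 63.80 / 29.75 = 2.145 mol
n(E) = 53.09 / 24.0 = 2.212 mol
n/ν for X = 0.4263/1 = 0.4263
n/ν for T = 0.4920/1 = 0.4920
n/ν for L = 2.145/3 = 0.7150
n/ν for E = 2.212/3 = 0.7373
Smallest n/ν is X → limiting reagent.
n(J) = (1/1) × 0.4263 = 0.4263 mol

0.426 mol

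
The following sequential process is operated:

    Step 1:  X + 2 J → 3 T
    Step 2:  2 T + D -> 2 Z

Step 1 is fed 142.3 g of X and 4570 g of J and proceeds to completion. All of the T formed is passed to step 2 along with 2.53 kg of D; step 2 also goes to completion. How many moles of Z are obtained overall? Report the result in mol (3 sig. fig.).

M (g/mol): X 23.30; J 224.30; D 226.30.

Step 1:
n(X) = 142.3 / 23.30 = 6.107 mol
n(J) = 4570 / 224.30 = 20.37 mol
n/ν for X = 6.107/1 = 6.107
n/ν for J = 20.37/2 = 10.19
Smallest n/ν is X → limiting reagent.
n(T) produced = (3/1) × 6.107 = 18.32 mol
Step 2:
n(T) available = 18.32 mol
n(D) = 2.530×1000 / 226.30 = 11.18 mol
n/ν for T = 18.32/2 = 9.160
n/ν for D = 11.18/1 = 11.18
Smallest n/ν is T → limiting reagent.
n(Z) = (2/2) × 18.32 = 18.32 mol

18.3 mol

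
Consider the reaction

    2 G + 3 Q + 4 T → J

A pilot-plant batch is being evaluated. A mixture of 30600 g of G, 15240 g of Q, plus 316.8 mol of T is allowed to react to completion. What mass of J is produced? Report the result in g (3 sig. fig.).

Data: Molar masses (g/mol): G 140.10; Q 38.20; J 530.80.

42000 g

n(G) = 30600 / 140.10 = 218.4 mol
n(Q) = 15240 / 38.20 = 399.0 mol
n(T) = 316.8 mol
n/ν for G = 218.4/2 = 109.2
n/ν for Q = 399.0/3 = 133.0
n/ν for T = 316.8/4 = 79.20
Smallest n/ν is T → limiting reagent.
n(J) = (1/4) × 316.8 = 79.20 mol
mass = 79.20 × 530.80 = 42040 g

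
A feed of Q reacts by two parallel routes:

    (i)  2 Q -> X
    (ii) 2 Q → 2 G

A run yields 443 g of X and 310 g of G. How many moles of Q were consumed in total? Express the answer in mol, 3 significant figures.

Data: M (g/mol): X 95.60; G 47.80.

n(X) = 443 / 95.60 = 4.634 mol
n(G) = 310 / 47.80 = 6.485 mol
n(Q) via (i) = (2/1)×4.634 = 9.268 mol
n(Q) via (ii) = (2/2)×6.485 = 6.485 mol
total n(Q) = 9.268 + 6.485 = 15.75 mol

15.8 mol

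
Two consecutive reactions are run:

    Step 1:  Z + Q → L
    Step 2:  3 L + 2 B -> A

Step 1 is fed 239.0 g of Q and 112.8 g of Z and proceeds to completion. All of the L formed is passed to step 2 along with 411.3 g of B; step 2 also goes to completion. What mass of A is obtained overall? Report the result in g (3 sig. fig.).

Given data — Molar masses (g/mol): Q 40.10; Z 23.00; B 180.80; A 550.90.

Step 1:
n(Q) = 239.0 / 40.10 = 5.960 mol
n(Z) = 112.8 / 23.00 = 4.904 mol
n/ν for Q = 5.960/1 = 5.960
n/ν for Z = 4.904/1 = 4.904
Smallest n/ν is Z → limiting reagent.
n(L) produced = (1/1) × 4.904 = 4.904 mol
Step 2:
n(L) available = 4.904 mol
n(B) = 411.3 / 180.80 = 2.275 mol
n/ν for L = 4.904/3 = 1.635
n/ν for B = 2.275/2 = 1.138
Smallest n/ν is B → limiting reagent.
n(A) = (1/2) × 2.275 = 1.138 mol
mass = 1.138 × 550.90 = 626.9 g

627 g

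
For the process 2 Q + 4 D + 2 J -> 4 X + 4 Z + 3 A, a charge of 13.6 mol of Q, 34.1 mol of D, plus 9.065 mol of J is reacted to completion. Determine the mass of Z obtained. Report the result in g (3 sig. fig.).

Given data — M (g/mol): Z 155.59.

2820 g

n(Q) = 13.60 mol
n(D) = 34.10 mol
n(J) = 9.065 mol
n/ν for Q = 13.60/2 = 6.800
n/ν for D = 34.10/4 = 8.525
n/ν for J = 9.065/2 = 4.533
Smallest n/ν is J → limiting reagent.
n(Z) = (4/2) × 9.065 = 18.13 mol
mass = 18.13 × 155.59 = 2821 g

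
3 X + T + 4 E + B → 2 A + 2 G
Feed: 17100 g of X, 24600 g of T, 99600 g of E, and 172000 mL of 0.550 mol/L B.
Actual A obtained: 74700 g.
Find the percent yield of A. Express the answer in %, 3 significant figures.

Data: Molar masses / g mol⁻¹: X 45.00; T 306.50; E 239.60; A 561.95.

82.8 %

n(X) = 17100 / 45.00 = 380.0 mol
n(T) = 24600 / 306.50 = 80.26 mol
n(E) = 99600 / 239.60 = 415.7 mol
n(B) = 0.550 × 172000/1000 = 94.60 mol
n/ν for X = 380.0/3 = 126.7
n/ν for T = 80.26/1 = 80.26
n/ν for E = 415.7/4 = 103.9
n/ν for B = 94.60/1 = 94.60
Smallest n/ν is T → limiting reagent.
theoretical n(A) = (2/1) × 80.26 = 160.5 mol → 90190 g
% yield = 74700 / 90190 × 100 = 82.83 %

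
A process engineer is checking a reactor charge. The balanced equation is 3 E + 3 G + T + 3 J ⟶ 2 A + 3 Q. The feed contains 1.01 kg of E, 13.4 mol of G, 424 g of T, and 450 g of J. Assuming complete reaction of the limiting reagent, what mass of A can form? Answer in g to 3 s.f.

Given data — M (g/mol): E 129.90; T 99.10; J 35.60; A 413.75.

n(E) = 1.010×1000 / 129.90 = 7.775 mol
n(G) = 13.40 mol
n(T) = 424.0 / 99.10 = 4.279 mol
n(J) = 450.0 / 35.60 = 12.64 mol
n/ν → E: 2.592, G: 4.467, T: 4.279, J: 4.213; E is limiting.
n(A) = (2/3) × 7.775 = 5.183 mol
mass = 5.183 × 413.75 = 2144 g

2140 g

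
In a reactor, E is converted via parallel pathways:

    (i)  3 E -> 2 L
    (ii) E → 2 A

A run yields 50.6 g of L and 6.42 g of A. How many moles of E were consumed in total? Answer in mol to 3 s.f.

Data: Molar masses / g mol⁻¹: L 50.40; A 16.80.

1.70 mol

n(L) = 50.6 / 50.40 = 1.004 mol
n(A) = 6.42 / 16.80 = 0.3821 mol
n(E) via (i) = (3/2)×1.004 = 1.506 mol
n(E) via (ii) = (1/2)×0.3821 = 0.1911 mol
total n(E) = 1.506 + 0.1911 = 1.697 mol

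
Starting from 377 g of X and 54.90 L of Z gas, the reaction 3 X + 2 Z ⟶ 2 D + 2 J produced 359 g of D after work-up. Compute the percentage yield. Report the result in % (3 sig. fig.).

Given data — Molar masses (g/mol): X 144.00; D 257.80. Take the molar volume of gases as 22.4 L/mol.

79.8 %

n(X) = 377.0 / 144.00 = 2.618 mol
n(Z) = 54.90 / 22.4 = 2.451 mol
n/ν for X = 2.618/3 = 0.8727
n/ν for Z = 2.451/2 = 1.226
Smallest n/ν is X → limiting reagent.
theoretical n(D) = (2/3) × 2.618 = 1.745 mol → 449.9 g
% yield = 359 / 449.9 × 100 = 79.80 %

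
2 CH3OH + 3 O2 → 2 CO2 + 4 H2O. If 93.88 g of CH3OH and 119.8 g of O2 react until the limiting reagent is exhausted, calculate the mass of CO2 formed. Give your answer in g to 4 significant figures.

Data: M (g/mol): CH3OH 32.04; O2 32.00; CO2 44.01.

109.8 g

n(CH3OH) = 93.88 / 32.04 = 2.930 mol
n(O2) = 119.8 / 32.00 = 3.744 mol
n/ν for CH3OH = 2.930/2 = 1.465
n/ν for O2 = 3.744/3 = 1.248
Smallest n/ν is O2 → limiting reagent.
n(CO2) = (2/3) × 3.744 = 2.496 mol
mass = 2.496 × 44.01 = 109.8 g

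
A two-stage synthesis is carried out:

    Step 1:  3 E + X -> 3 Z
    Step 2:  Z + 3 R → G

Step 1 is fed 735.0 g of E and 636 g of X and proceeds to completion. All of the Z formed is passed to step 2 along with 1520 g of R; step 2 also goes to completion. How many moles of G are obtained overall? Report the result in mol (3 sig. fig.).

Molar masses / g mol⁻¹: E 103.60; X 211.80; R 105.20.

4.82 mol

Step 1:
n(E) = 735.0 / 103.60 = 7.095 mol
n(X) = 636.0 / 211.80 = 3.003 mol
n/ν → E: 2.365, X: 3.003; E is limiting.
n(Z) produced = (3/3) × 7.095 = 7.095 mol
Step 2:
n(Z) available = 7.095 mol
n(R) = 1520 / 105.20 = 14.45 mol
n/ν → Z: 7.095, R: 4.817; R is limiting.
n(G) = (1/3) × 14.45 = 4.817 mol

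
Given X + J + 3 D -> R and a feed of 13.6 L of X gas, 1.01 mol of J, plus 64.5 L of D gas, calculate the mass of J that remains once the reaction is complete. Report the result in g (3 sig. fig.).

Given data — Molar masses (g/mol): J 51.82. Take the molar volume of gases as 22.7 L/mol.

n(X) = 13.60 / 22.7 = 0.5991 mol
n(J) = 1.010 mol
n(D) = 64.50 / 22.7 = 2.841 mol
n/ν for X = 0.5991/1 = 0.5991
n/ν for J = 1.010/1 = 1.010
n/ν for D = 2.841/3 = 0.9470
Smallest n/ν is X → limiting reagent.
J consumed = (1/1) × 0.5991 = 0.5991 mol
J remaining = 1.010 − 0.5991 = 0.4109 mol
mass = 0.4109 × 51.82 = 21.29 g

21.3 g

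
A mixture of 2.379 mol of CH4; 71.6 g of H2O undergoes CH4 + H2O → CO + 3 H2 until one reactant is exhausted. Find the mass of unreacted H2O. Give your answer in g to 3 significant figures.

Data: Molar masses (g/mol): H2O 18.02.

n(CH4) = 2.379 mol
n(H2O) = 71.60 / 18.02 = 3.973 mol
n/ν for CH4 = 2.379/1 = 2.379
n/ν for H2O = 3.973/1 = 3.973
Smallest n/ν is CH4 → limiting reagent.
H2O consumed = (1/1) × 2.379 = 2.379 mol
H2O remaining = 3.973 − 2.379 = 1.594 mol
mass = 1.594 × 18.02 = 28.72 g

28.7 g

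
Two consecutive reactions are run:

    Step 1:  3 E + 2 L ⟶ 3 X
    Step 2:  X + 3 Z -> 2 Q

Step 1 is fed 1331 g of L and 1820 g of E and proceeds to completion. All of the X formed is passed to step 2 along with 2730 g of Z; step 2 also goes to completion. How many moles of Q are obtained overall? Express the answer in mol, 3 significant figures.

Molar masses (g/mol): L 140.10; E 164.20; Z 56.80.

Step 1:
n(L) = 1331 / 140.10 = 9.500 mol
n(E) = 1820 / 164.20 = 11.08 mol
n/ν → L: 4.750, E: 3.693; E is limiting.
n(X) produced = (3/3) × 11.08 = 11.08 mol
Step 2:
n(X) available = 11.08 mol
n(Z) = 2730 / 56.80 = 48.06 mol
n/ν → X: 11.08, Z: 16.02; X is limiting.
n(Q) = (2/1) × 11.08 = 22.16 mol

22.2 mol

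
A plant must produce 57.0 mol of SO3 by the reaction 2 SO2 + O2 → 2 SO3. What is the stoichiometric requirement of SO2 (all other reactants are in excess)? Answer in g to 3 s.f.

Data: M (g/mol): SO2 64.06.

3650 g

n(SO3) = 57.00 mol
n(SO2) = (2/2) × 57.00 = 57.00 mol
mass = 57.00 × 64.06 = 3651 g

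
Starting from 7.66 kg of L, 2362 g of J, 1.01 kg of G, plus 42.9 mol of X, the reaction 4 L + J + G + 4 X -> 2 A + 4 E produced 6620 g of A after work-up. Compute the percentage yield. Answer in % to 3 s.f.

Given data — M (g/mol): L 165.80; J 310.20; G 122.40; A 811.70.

n(L) = 7.660×1000 / 165.80 = 46.20 mol
n(J) = 2362 / 310.20 = 7.614 mol
n(G) = 1.010×1000 / 122.40 = 8.252 mol
n(X) = 42.90 mol
n/ν for L = 46.20/4 = 11.55
n/ν for J = 7.614/1 = 7.614
n/ν for G = 8.252/1 = 8.252
n/ν for X = 42.90/4 = 10.73
Smallest n/ν is J → limiting reagent.
theoretical n(A) = (2/1) × 7.614 = 15.23 mol → 12360 g
% yield = 6620 / 12360 × 100 = 53.56 %

53.6 %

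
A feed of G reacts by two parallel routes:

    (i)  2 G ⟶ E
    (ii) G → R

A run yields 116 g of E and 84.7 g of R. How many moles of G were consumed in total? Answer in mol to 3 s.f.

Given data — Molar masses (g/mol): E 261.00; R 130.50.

1.54 mol

n(E) = 116 / 261.00 = 0.4444 mol
n(R) = 84.7 / 130.50 = 0.6490 mol
n(G) via (i) = (2/1)×0.4444 = 0.8888 mol
n(G) via (ii) = (1/1)×0.6490 = 0.6490 mol
total n(G) = 0.8888 + 0.6490 = 1.538 mol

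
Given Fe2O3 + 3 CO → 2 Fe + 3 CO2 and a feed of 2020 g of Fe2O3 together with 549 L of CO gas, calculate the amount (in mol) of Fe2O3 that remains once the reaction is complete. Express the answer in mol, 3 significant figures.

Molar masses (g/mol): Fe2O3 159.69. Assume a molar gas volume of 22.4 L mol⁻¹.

4.48 mol

n(Fe2O3) = 2020 / 159.69 = 12.65 mol
n(CO) = 549.0 / 22.4 = 24.51 mol
n/ν for Fe2O3 = 12.65/1 = 12.65
n/ν for CO = 24.51/3 = 8.170
Smallest n/ν is CO → limiting reagent.
Fe2O3 consumed = (1/3) × 24.51 = 8.170 mol
Fe2O3 remaining = 12.65 − 8.170 = 4.480 mol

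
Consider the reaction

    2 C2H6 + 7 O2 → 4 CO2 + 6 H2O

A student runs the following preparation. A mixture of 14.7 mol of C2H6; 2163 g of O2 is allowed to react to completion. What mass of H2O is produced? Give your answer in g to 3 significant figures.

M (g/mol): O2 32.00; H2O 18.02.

n(C2H6) = 14.70 mol
n(O2) = 2163 / 32.00 = 67.59 mol
n/ν → C2H6: 7.350, O2: 9.656; C2H6 is limiting.
n(H2O) = (6/2) × 14.70 = 44.10 mol
mass = 44.10 × 18.02 = 794.7 g

795 g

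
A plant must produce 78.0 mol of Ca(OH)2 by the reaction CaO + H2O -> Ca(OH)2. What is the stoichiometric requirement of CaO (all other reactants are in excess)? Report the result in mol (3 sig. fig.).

n(Ca(OH)2) = 78.00 mol
n(CaO) = (1/1) × 78.00 = 78.00 mol

78.0 mol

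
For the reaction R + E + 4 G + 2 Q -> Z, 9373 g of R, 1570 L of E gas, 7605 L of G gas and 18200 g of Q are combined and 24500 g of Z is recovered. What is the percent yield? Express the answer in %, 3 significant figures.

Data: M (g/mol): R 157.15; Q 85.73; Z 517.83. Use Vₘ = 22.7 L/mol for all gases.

79.3 %

n(R) = 9373 / 157.15 = 59.64 mol
n(E) = 1570 / 22.7 = 69.16 mol
n(G) = 7605 / 22.7 = 335.0 mol
n(Q) = 18200 / 85.73 = 212.3 mol
n/ν for R = 59.64/1 = 59.64
n/ν for E = 69.16/1 = 69.16
n/ν for G = 335.0/4 = 83.75
n/ν for Q = 212.3/2 = 106.2
Smallest n/ν is R → limiting reagent.
theoretical n(Z) = (1/1) × 59.64 = 59.64 mol → 30880 g
% yield = 24500 / 30880 × 100 = 79.34 %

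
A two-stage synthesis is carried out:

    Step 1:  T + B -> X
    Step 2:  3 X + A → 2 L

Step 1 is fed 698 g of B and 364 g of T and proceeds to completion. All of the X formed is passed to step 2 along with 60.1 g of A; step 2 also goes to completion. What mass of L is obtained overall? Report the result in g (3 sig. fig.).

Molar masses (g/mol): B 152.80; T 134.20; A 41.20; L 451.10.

Step 1:
n(B) = 698.0 / 152.80 = 4.568 mol
n(T) = 364.0 / 134.20 = 2.712 mol
n/ν → B: 4.568, T: 2.712; T is limiting.
n(X) produced = (1/1) × 2.712 = 2.712 mol
Step 2:
n(X) available = 2.712 mol
n(A) = 60.10 / 41.20 = 1.459 mol
n/ν → X: 0.9040, A: 1.459; X is limiting.
n(L) = (2/3) × 2.712 = 1.808 mol
mass = 1.808 × 451.10 = 815.6 g

816 g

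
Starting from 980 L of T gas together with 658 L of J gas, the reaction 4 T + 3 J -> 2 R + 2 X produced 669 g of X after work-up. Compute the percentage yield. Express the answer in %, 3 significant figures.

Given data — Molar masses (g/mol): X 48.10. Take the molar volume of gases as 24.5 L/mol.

n(T) = 980.0 / 24.5 = 40.00 mol
n(J) = 658.0 / 24.5 = 26.86 mol
n/ν → T: 10.00, J: 8.953; J is limiting.
theoretical n(X) = (2/3) × 26.86 = 17.91 mol → 861.5 g
% yield = 669 / 861.5 × 100 = 77.66 %

77.7 %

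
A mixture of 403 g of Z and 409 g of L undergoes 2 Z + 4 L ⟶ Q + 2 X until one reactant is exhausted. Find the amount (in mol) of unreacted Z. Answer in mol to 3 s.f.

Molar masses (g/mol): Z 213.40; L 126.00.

n(Z) = 403.0 / 213.40 = 1.888 mol
n(L) = 409.0 / 126.00 = 3.246 mol
n/ν for Z = 1.888/2 = 0.9440
n/ν for L = 3.246/4 = 0.8115
Smallest n/ν is L → limiting reagent.
Z consumed = (2/4) × 3.246 = 1.623 mol
Z remaining = 1.888 − 1.623 = 0.2650 mol

0.265 mol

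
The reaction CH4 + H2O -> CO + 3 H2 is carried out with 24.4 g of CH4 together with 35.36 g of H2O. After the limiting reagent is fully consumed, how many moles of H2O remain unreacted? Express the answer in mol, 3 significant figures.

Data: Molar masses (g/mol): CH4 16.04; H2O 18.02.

0.441 mol

n(CH4) = 24.40 / 16.04 = 1.521 mol
n(H2O) = 35.36 / 18.02 = 1.962 mol
n/ν for CH4 = 1.521/1 = 1.521
n/ν for H2O = 1.962/1 = 1.962
Smallest n/ν is CH4 → limiting reagent.
H2O consumed = (1/1) × 1.521 = 1.521 mol
H2O remaining = 1.962 − 1.521 = 0.4410 mol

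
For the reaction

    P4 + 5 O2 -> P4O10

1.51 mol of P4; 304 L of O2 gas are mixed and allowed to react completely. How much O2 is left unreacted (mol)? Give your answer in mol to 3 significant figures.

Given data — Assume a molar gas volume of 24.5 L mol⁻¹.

4.86 mol

n(P4) = 1.510 mol
n(O2) = 304.0 / 24.5 = 12.41 mol
n/ν → P4: 1.510, O2: 2.482; P4 is limiting.
O2 consumed = (5/1) × 1.510 = 7.550 mol
O2 remaining = 12.41 − 7.550 = 4.860 mol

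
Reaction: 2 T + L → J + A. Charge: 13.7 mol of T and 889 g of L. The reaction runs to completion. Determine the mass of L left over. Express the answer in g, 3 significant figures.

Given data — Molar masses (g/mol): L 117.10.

n(T) = 13.70 mol
n(L) = 889.0 / 117.10 = 7.592 mol
n/ν → T: 6.850, L: 7.592; T is limiting.
L consumed = (1/2) × 13.70 = 6.850 mol
L remaining = 7.592 − 6.850 = 0.7420 mol
mass = 0.7420 × 117.10 = 86.89 g

86.9 g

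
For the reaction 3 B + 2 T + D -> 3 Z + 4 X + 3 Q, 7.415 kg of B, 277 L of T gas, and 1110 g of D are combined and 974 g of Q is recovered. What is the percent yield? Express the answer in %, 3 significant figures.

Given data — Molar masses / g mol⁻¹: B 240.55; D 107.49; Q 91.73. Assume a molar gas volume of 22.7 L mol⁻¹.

n(B) = 7.415×1000 / 240.55 = 30.83 mol
n(T) = 277.0 / 22.7 = 12.20 mol
n(D) = 1110 / 107.49 = 10.33 mol
n/ν for B = 30.83/3 = 10.28
n/ν for T = 12.20/2 = 6.100
n/ν for D = 10.33/1 = 10.33
Smallest n/ν is T → limiting reagent.
theoretical n(Q) = (3/2) × 12.20 = 18.30 mol → 1679 g
% yield = 974 / 1679 × 100 = 58.01 %

58.0 %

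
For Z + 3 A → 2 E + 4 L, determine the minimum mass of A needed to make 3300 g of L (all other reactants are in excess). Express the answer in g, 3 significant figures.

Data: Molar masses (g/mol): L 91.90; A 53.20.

1430 g

n(L) = 3300 / 91.90 = 35.91 mol
n(A) = (3/4) × 35.91 = 26.93 mol
mass = 26.93 × 53.20 = 1433 g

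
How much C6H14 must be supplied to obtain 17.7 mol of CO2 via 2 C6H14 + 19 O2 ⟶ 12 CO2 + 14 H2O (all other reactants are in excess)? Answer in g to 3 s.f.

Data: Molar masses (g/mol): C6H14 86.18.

n(CO2) = 17.70 mol
n(C6H14) = (2/12) × 17.70 = 2.950 mol
mass = 2.950 × 86.18 = 254.2 g

254 g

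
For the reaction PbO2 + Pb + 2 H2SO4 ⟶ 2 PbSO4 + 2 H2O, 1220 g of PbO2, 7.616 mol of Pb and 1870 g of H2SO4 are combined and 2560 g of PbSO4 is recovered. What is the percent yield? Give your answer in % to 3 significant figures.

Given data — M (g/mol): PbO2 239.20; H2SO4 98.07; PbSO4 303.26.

82.8 %

n(PbO2) = 1220 / 239.20 = 5.100 mol
n(Pb) = 7.616 mol
n(H2SO4) = 1870 / 98.07 = 19.07 mol
n/ν → PbO2: 5.100, Pb: 7.616, H2SO4: 9.535; PbO2 is limiting.
theoretical n(PbSO4) = (2/1) × 5.100 = 10.20 mol → 3093 g
% yield = 2560 / 3093 × 100 = 82.77 %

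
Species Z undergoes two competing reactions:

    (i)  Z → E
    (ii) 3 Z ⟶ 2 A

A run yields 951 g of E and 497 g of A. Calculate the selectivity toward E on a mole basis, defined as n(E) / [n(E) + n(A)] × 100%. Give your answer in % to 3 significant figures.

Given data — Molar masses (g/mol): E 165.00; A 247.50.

n(E) = 951 / 165.00 = 5.764 mol
n(A) = 497 / 247.50 = 2.008 mol
selectivity = 5.764/(5.764+2.008) × 100 = 74.16 %

74.2 %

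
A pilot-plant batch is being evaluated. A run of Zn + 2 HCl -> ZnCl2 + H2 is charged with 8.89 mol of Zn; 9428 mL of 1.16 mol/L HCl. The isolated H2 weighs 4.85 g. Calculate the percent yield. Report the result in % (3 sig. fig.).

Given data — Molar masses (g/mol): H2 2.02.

n(Zn) = 8.890 mol
n(HCl) = 1.16 × 9428/1000 = 10.94 mol
n/ν for Zn = 8.890/1 = 8.890
n/ν for HCl = 10.94/2 = 5.470
Smallest n/ν is HCl → limiting reagent.
theoretical n(H2) = (1/2) × 10.94 = 5.470 mol → 11.05 g
% yield = 4.85 / 11.05 × 100 = 43.89 %

43.9 %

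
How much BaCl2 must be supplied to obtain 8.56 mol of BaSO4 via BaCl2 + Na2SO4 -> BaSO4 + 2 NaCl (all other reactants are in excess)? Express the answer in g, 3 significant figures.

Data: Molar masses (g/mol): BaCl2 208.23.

1780 g

n(BaSO4) = 8.560 mol
n(BaCl2) = (1/1) × 8.560 = 8.560 mol
mass = 8.560 × 208.23 = 1782 g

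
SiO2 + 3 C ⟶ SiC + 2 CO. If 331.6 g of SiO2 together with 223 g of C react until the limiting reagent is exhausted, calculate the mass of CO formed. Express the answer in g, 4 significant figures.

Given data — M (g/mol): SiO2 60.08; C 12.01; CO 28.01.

309.2 g

n(SiO2) = 331.6 / 60.08 = 5.519 mol
n(C) = 223.0 / 12.01 = 18.57 mol
n/ν for SiO2 = 5.519/1 = 5.519
n/ν for C = 18.57/3 = 6.190
Smallest n/ν is SiO2 → limiting reagent.
n(CO) = (2/1) × 5.519 = 11.04 mol
mass = 11.04 × 28.01 = 309.2 g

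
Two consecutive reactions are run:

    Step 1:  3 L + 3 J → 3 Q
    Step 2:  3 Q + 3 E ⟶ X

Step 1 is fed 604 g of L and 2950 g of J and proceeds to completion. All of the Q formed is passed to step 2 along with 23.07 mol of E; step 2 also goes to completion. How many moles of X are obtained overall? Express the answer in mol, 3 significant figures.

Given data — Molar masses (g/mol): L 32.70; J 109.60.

Step 1:
n(L) = 604.0 / 32.70 = 18.47 mol
n(J) = 2950 / 109.60 = 26.92 mol
n/ν for L = 18.47/3 = 6.157
n/ν for J = 26.92/3 = 8.973
Smallest n/ν is L → limiting reagent.
n(Q) produced = (3/3) × 18.47 = 18.47 mol
Step 2:
n(Q) available = 18.47 mol
n(E) = 23.07 mol
n/ν for Q = 18.47/3 = 6.157
n/ν for E = 23.07/3 = 7.690
Smallest n/ν is Q → limiting reagent.
n(X) = (1/3) × 18.47 = 6.157 mol

6.16 mol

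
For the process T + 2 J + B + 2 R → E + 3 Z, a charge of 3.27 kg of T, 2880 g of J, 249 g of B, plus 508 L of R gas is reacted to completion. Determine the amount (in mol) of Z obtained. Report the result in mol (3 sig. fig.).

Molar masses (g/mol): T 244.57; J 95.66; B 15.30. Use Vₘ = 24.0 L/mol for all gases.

31.8 mol

n(T) = 3.270×1000 / 244.57 = 13.37 mol
n(J) = 2880 / 95.66 = 30.11 mol
n(B) = 249.0 / 15.30 = 16.27 mol
n(R) = 508.0 / 24.0 = 21.17 mol
n/ν for T = 13.37/1 = 13.37
n/ν for J = 30.11/2 = 15.06
n/ν for B = 16.27/1 = 16.27
n/ν for R = 21.17/2 = 10.59
Smallest n/ν is R → limiting reagent.
n(Z) = (3/2) × 21.17 = 31.76 mol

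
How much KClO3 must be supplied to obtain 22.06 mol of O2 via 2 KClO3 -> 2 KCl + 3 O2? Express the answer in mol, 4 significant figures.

14.71 mol

n(O2) = 22.06 mol
n(KClO3) = (2/3) × 22.06 = 14.71 mol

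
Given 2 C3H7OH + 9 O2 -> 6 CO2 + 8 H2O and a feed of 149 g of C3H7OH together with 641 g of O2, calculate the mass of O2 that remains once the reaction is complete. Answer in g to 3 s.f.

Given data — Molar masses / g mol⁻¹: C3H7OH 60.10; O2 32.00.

284 g

n(C3H7OH) = 149.0 / 60.10 = 2.479 mol
n(O2) = 641.0 / 32.00 = 20.03 mol
n/ν for C3H7OH = 2.479/2 = 1.240
n/ν for O2 = 20.03/9 = 2.226
Smallest n/ν is C3H7OH → limiting reagent.
O2 consumed = (9/2) × 2.479 = 11.16 mol
O2 remaining = 20.03 − 11.16 = 8.870 mol
mass = 8.870 × 32.00 = 283.8 g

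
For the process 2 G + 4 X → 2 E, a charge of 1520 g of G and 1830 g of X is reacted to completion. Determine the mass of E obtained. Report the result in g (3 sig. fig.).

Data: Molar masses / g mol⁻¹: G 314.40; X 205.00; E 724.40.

n(G) = 1520 / 314.40 = 4.835 mol
n(X) = 1830 / 205.00 = 8.927 mol
n/ν for G = 4.835/2 = 2.418
n/ν for X = 8.927/4 = 2.232
Smallest n/ν is X → limiting reagent.
n(E) = (2/4) × 8.927 = 4.464 mol
mass = 4.464 × 724.40 = 3234 g

3230 g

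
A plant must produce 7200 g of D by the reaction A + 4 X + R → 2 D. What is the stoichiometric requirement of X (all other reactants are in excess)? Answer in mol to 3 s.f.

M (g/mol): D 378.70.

n(D) = 7200 / 378.70 = 19.01 mol
n(X) = (4/2) × 19.01 = 38.02 mol

38.0 mol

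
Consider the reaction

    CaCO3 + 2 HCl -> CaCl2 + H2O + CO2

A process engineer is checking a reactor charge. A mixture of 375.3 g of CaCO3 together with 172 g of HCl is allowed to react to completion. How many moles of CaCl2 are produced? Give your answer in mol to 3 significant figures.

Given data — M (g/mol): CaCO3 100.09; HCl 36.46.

2.36 mol

n(CaCO3) = 375.3 / 100.09 = 3.750 mol
n(HCl) = 172.0 / 36.46 = 4.717 mol
n/ν for CaCO3 = 3.750/1 = 3.750
n/ν for HCl = 4.717/2 = 2.359
Smallest n/ν is HCl → limiting reagent.
n(CaCl2) = (1/2) × 4.717 = 2.359 mol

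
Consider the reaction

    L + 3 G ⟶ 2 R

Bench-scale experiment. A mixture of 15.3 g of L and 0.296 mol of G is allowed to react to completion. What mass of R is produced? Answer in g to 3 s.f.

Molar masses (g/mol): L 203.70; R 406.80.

n(L) = 15.30 / 203.70 = 0.07511 mol
n(G) = 0.2960 mol
n/ν → L: 0.07511, G: 0.09867; L is limiting.
n(R) = (2/1) × 0.07511 = 0.1502 mol
mass = 0.1502 × 406.80 = 61.10 g

61.1 g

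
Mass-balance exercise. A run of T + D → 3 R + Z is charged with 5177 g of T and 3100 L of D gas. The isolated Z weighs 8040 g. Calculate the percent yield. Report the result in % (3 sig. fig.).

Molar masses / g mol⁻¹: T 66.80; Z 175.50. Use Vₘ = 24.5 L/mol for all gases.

59.1 %

n(T) = 5177 / 66.80 = 77.50 mol
n(D) = 3100 / 24.5 = 126.5 mol
n/ν → T: 77.50, D: 126.5; T is limiting.
theoretical n(Z) = (1/1) × 77.50 = 77.50 mol → 13600 g
% yield = 8040 / 13600 × 100 = 59.12 %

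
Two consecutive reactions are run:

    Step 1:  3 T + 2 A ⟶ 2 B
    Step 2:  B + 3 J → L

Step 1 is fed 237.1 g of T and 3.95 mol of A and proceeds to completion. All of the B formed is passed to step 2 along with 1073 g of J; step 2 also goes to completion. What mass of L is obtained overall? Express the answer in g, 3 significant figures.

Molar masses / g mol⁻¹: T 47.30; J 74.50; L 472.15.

Step 1:
n(T) = 237.1 / 47.30 = 5.013 mol
n(A) = 3.950 mol
n/ν for T = 5.013/3 = 1.671
n/ν for A = 3.950/2 = 1.975
Smallest n/ν is T → limiting reagent.
n(B) produced = (2/3) × 5.013 = 3.342 mol
Step 2:
n(B) available = 3.342 mol
n(J) = 1073 / 74.50 = 14.40 mol
n/ν for B = 3.342/1 = 3.342
n/ν for J = 14.40/3 = 4.800
Smallest n/ν is B → limiting reagent.
n(L) = (1/1) × 3.342 = 3.342 mol
mass = 3.342 × 472.15 = 1578 g

1580 g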